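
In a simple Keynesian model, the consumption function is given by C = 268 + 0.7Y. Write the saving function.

S = Y − C = Y − (268 + 0.7Y) = -268 + (1 − 0.7)Y

S = -268 + 0.3Y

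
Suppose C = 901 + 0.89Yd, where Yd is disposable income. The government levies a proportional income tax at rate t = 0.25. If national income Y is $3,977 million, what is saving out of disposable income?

S = -572.8975

Yd = (1 − 0.25)(3977) = 0.75(3977) = 2982.75
C = 901 + 0.89(2982.75) = 901 + 2654.6475 = 3555.6475
S = Yd − C = 2982.75 − 3555.6475 = -572.8975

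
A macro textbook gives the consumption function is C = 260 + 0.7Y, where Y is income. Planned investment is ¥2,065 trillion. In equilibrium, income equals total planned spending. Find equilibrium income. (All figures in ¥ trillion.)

Y = C + I = 260 + 0.7Y + 2065
Y − 0.7Y = 2325
0.3Y = 2325, so Y = 2325/0.3 = 7750

Y = 7750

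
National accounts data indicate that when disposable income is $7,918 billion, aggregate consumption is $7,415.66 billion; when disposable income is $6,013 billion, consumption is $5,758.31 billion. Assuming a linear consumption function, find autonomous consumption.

MPC = ΔC/ΔY = (7415.66 − 5758.31)/(7918 − 6013) = 1657.35/1905 = 0.87
a = C − MPC·Y = 5758.31 − 0.87(6013) = 5758.31 − 5231.31 = 527

a = 527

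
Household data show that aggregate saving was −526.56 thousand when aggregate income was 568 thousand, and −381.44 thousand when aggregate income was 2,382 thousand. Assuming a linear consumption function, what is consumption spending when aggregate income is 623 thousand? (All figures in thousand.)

C = 1145.16

MPS = ΔS/ΔY = (-381.44 − (-526.56))/(2382 − 568) = 145.12/1814 = 0.08
MPC = 1 − MPS = 0.92
Autonomous saving = -526.56 − 0.08(568) = -572, so a = 572
C = 572 + 0.92(623) = 572 + 573.16 = 1145.16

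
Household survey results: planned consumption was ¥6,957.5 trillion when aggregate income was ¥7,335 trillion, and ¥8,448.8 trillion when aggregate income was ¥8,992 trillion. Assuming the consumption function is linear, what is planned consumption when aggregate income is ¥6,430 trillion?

C = 6143

MPC = (8448.8 − 6957.5)/(8992 − 7335) = 1491.3/1657 = 0.9
a = 6957.5 − 0.9(7335) = 6957.5 − 6601.5 = 356
C = 356 + 0.9(6430) = 356 + 5787 = 6143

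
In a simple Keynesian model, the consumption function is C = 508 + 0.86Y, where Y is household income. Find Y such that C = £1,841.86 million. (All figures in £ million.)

508 + 0.86Y = 1841.86
0.86Y = 1333.86, so Y = 1333.86/0.86 = 1551

Y = 1551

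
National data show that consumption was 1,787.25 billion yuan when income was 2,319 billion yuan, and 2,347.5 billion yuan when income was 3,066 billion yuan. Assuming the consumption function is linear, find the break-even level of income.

MPC = (2347.5 − 1787.25)/(3066 − 2319) = 560.25/747 = 0.75
a = 1787.25 − 0.75(2319) = 1787.25 − 1739.25 = 48
Break-even: Y = a/(1−MPC) = 48/0.25 = 192

Y = 192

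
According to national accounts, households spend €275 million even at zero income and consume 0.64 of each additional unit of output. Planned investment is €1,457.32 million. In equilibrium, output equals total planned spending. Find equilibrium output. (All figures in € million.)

Y = C + I = 275 + 0.64Y + 1457.32
Y − 0.64Y = 1732.32
0.36Y = 1732.32, so Y = 1732.32/0.36 = 4812

Y = 4812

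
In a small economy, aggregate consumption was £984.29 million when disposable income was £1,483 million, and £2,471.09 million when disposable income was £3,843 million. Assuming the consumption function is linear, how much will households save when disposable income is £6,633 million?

MPC = (2471.09 − 984.29)/(3843 − 1483) = 1486.8/2360 = 0.63
a = 984.29 − 0.63(1483) = 984.29 − 934.29 = 50
C = 50 + 0.63(6633) = 4228.79
S = 6633 − 4228.79 = 2404.21

S = 2404.21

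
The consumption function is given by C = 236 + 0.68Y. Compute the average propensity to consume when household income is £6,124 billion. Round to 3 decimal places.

APC = 0.719

C = 236 + 0.68(6124) = 4400.32
APC = C/Y = 4400.32/6124 = 0.719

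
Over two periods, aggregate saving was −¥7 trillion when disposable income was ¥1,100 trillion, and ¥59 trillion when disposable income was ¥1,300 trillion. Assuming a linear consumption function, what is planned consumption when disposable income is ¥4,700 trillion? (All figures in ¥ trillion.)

C = 3519

MPS = ΔS/ΔY = (59 − (-7))/(1300 − 1100) = 66/200 = 0.33
MPC = 1 − MPS = 0.67
Autonomous saving = -7 − 0.33(1100) = -370, so a = 370
C = 370 + 0.67(4700) = 370 + 3149 = 3519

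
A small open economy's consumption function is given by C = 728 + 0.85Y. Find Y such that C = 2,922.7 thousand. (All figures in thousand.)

Y = 2582

728 + 0.85Y = 2922.7
0.85Y = 2194.7, so Y = 2194.7/0.85 = 2582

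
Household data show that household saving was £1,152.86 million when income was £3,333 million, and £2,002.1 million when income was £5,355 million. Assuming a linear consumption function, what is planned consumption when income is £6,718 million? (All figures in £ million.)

C = 4143.44

MPS = ΔS/ΔY = (2002.1 − 1152.86)/(5355 − 3333) = 849.24/2022 = 0.42
MPC = 1 − MPS = 0.58
Autonomous saving = 1152.86 − 0.42(3333) = -247, so a = 247
C = 247 + 0.58(6718) = 247 + 3896.44 = 4143.44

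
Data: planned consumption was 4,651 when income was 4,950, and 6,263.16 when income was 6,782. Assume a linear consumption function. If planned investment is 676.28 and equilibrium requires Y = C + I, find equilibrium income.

Y = 8094

MPC = (6263.16 − 4651)/(6782 − 4950) = 1612.16/1832 = 0.88
a = 4651 − 0.88(4950) = 295
Equilibrium: Y = 295 + 0.88Y + 676.28
0.12Y = 971.28, so Y = 971.28/0.12 = 8094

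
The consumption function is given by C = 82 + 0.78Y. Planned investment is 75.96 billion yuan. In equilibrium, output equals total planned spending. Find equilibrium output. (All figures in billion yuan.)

Y = 718

Y = C + I = 82 + 0.78Y + 75.96
Y − 0.78Y = 157.96
0.22Y = 157.96, so Y = 157.96/0.22 = 718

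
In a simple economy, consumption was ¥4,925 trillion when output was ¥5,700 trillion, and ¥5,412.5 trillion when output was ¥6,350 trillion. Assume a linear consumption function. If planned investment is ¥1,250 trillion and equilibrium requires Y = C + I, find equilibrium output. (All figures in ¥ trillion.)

MPC = (5412.5 − 4925)/(6350 − 5700) = 487.5/650 = 0.75
a = 4925 − 0.75(5700) = 650
Equilibrium: Y = 650 + 0.75Y + 1250
0.25Y = 1900, so Y = 1900/0.25 = 7600

Y = 7600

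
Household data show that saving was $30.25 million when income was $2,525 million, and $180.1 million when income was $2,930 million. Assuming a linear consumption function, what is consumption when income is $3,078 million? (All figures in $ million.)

C = 2843.14

MPS = ΔS/ΔY = (180.1 − 30.25)/(2930 − 2525) = 149.85/405 = 0.37
MPC = 1 − MPS = 0.63
Autonomous saving = 30.25 − 0.37(2525) = -904, so a = 904
C = 904 + 0.63(3078) = 904 + 1939.14 = 2843.14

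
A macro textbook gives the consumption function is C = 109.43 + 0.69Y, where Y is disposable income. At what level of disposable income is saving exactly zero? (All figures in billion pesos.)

Y = 353

At break-even, C = Y: 109.43 + 0.69Y = Y
0.31Y = 109.43, so Y = 109.43/0.31 = 353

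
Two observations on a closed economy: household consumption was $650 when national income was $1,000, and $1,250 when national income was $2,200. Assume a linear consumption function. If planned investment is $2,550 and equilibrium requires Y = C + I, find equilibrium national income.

Y = 5400

MPC = (1250 − 650)/(2200 − 1000) = 600/1200 = 0.5
a = 650 − 0.5(1000) = 150
Equilibrium: Y = 150 + 0.5Y + 2550
0.5Y = 2700, so Y = 2700/0.5 = 5400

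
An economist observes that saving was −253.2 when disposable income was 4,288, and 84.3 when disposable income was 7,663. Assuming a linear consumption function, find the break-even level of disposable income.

MPS = ΔS/ΔY = (84.3 − (-253.2))/(7663 − 4288) = 337.5/3375 = 0.1
MPC = 1 − MPS = 0.9
From S(4288) = -253.2: −a + 0.1(4288) = -253.2, so a = 428.8 − (-253.2) = 682
Break-even (S = 0): Y = a/MPS = 682/0.1 = 6820

Y = 6820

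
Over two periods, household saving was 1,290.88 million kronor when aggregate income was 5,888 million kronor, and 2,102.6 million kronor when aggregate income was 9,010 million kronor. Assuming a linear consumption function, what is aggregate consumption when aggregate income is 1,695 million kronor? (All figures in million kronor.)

C = 1494.3

MPS = ΔS/ΔY = (2102.6 − 1290.88)/(9010 − 5888) = 811.72/3122 = 0.26
MPC = 1 − MPS = 0.74
Autonomous saving = 1290.88 − 0.26(5888) = -240, so a = 240
C = 240 + 0.74(1695) = 240 + 1254.3 = 1494.3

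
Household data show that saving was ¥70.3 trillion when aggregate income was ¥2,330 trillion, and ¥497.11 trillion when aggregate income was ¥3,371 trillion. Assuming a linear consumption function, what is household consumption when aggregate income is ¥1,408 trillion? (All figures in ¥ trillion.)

C = 1715.72

MPS = ΔS/ΔY = (497.11 − 70.3)/(3371 − 2330) = 426.81/1041 = 0.41
MPC = 1 − MPS = 0.59
Autonomous saving = 70.3 − 0.41(2330) = -885, so a = 885
C = 885 + 0.59(1408) = 885 + 830.72 = 1715.72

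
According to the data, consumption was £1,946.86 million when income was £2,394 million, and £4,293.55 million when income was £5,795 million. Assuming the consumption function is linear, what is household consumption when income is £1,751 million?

C = 1503.19

MPC = (4293.55 − 1946.86)/(5795 − 2394) = 2346.69/3401 = 0.69
a = 1946.86 − 0.69(2394) = 1946.86 − 1651.86 = 295
C = 295 + 0.69(1751) = 295 + 1208.19 = 1503.19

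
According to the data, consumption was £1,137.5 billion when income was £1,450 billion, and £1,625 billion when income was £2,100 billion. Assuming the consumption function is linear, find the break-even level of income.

Y = 200

MPC = (1625 − 1137.5)/(2100 − 1450) = 487.5/650 = 0.75
a = 1137.5 − 0.75(1450) = 1137.5 − 1087.5 = 50
Break-even: Y = a/(1−MPC) = 50/0.25 = 200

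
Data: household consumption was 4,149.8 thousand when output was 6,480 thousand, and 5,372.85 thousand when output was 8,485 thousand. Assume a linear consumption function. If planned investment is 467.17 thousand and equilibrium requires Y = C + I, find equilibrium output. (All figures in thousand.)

Y = 1703

MPC = (5372.85 − 4149.8)/(8485 − 6480) = 1223.05/2005 = 0.61
a = 4149.8 − 0.61(6480) = 197
Equilibrium: Y = 197 + 0.61Y + 467.17
0.39Y = 664.17, so Y = 664.17/0.39 = 1703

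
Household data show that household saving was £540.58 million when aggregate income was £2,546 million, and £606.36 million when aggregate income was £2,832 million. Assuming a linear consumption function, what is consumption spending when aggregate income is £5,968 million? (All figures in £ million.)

C = 4640.36

MPS = ΔS/ΔY = (606.36 − 540.58)/(2832 − 2546) = 65.78/286 = 0.23
MPC = 1 − MPS = 0.77
Autonomous saving = 540.58 − 0.23(2546) = -45, so a = 45
C = 45 + 0.77(5968) = 45 + 4595.36 = 4640.36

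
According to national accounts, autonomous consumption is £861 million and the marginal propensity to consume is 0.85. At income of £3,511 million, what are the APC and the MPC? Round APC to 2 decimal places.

APC = 1.10; MPC = 0.85

MPC = 0.85 (the slope of the consumption function)
C = 861 + 0.85(3511) = 3845.35, so APC = 3845.35/3511 = 1.10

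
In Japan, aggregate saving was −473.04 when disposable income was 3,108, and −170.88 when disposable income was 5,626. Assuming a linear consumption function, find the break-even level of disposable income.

MPS = ΔS/ΔY = (-170.88 − (-473.04))/(5626 − 3108) = 302.16/2518 = 0.12
MPC = 1 − MPS = 0.88
From S(3108) = -473.04: −a + 0.12(3108) = -473.04, so a = 372.96 − (-473.04) = 846
Break-even (S = 0): Y = a/MPS = 846/0.12 = 7050

Y = 7050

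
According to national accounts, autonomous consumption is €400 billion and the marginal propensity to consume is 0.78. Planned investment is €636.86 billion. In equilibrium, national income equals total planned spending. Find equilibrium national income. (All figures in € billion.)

Y = C + I = 400 + 0.78Y + 636.86
Y − 0.78Y = 1036.86
0.22Y = 1036.86, so Y = 1036.86/0.22 = 4713

Y = 4713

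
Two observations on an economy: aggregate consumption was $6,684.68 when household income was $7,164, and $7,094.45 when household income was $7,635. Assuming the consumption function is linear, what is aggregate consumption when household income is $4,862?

MPC = (7094.45 − 6684.68)/(7635 − 7164) = 409.77/471 = 0.87
a = 6684.68 − 0.87(7164) = 6684.68 − 6232.68 = 452
C = 452 + 0.87(4862) = 452 + 4229.94 = 4681.94

C = 4681.94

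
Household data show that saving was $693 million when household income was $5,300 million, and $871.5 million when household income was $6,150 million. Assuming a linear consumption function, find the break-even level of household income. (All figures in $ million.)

Y = 2000

MPS = ΔS/ΔY = (871.5 − 693)/(6150 − 5300) = 178.5/850 = 0.21
MPC = 1 − MPS = 0.79
From S(5300) = 693: −a + 0.21(5300) = 693, so a = 1113 − 693 = 420
Break-even (S = 0): Y = a/MPS = 420/0.21 = 2000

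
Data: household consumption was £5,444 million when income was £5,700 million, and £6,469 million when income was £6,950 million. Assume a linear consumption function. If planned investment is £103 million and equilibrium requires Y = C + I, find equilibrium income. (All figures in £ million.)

Y = 4850

MPC = (6469 − 5444)/(6950 − 5700) = 1025/1250 = 0.82
a = 5444 − 0.82(5700) = 770
Equilibrium: Y = 770 + 0.82Y + 103
0.18Y = 873, so Y = 873/0.18 = 4850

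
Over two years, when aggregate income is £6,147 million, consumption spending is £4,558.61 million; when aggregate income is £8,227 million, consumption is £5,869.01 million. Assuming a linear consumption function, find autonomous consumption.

MPC = ΔC/ΔY = (5869.01 − 4558.61)/(8227 − 6147) = 1310.4/2080 = 0.63
a = C − MPC·Y = 4558.61 − 0.63(6147) = 4558.61 − 3872.61 = 686

a = 686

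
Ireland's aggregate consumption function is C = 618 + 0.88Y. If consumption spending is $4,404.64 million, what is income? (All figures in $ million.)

Y = 4303

618 + 0.88Y = 4404.64
0.88Y = 3786.64, so Y = 3786.64/0.88 = 4303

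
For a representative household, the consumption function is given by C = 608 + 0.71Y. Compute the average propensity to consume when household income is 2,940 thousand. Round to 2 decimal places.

C = 608 + 0.71(2940) = 2695.4
APC = C/Y = 2695.4/2940 = 0.92

APC = 0.92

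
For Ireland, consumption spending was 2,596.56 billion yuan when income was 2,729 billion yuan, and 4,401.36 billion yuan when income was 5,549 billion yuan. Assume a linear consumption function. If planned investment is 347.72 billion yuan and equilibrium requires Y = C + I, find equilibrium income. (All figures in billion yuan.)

Y = 3327

MPC = (4401.36 − 2596.56)/(5549 − 2729) = 1804.8/2820 = 0.64
a = 2596.56 − 0.64(2729) = 850
Equilibrium: Y = 850 + 0.64Y + 347.72
0.36Y = 1197.72, so Y = 1197.72/0.36 = 3327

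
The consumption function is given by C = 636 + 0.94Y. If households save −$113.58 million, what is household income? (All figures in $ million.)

Y = 8707

S = Y − C = -636 + 0.06Y
-636 + 0.06Y = -113.58, so 0.06Y = 522.42 and Y = 8707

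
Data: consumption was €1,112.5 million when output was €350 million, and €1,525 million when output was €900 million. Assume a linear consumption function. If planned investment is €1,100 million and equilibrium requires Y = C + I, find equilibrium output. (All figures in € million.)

Y = 7800

MPC = (1525 − 1112.5)/(900 − 350) = 412.5/550 = 0.75
a = 1112.5 − 0.75(350) = 850
Equilibrium: Y = 850 + 0.75Y + 1100
0.25Y = 1950, so Y = 1950/0.25 = 7800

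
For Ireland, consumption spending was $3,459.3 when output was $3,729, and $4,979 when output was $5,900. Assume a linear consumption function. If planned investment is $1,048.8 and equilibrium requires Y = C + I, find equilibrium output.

Y = 6326

MPC = (4979 − 3459.3)/(5900 − 3729) = 1519.7/2171 = 0.7
a = 3459.3 − 0.7(3729) = 849
Equilibrium: Y = 849 + 0.7Y + 1048.8
0.3Y = 1897.8, so Y = 1897.8/0.3 = 6326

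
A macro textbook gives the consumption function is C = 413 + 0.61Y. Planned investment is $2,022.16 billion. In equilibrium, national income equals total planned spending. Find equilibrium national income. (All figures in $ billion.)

Y = C + I = 413 + 0.61Y + 2022.16
Y − 0.61Y = 2435.16
0.39Y = 2435.16, so Y = 2435.16/0.39 = 6244

Y = 6244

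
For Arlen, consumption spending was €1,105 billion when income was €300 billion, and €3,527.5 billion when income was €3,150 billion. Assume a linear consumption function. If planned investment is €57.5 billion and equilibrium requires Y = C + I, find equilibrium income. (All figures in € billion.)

MPC = (3527.5 − 1105)/(3150 − 300) = 2422.5/2850 = 0.85
a = 1105 − 0.85(300) = 850
Equilibrium: Y = 850 + 0.85Y + 57.5
0.15Y = 907.5, so Y = 907.5/0.15 = 6050

Y = 6050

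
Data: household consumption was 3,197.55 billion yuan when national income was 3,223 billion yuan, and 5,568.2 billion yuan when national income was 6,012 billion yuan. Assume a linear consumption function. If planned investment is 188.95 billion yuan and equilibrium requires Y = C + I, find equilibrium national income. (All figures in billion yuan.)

Y = 4313

MPC = (5568.2 − 3197.55)/(6012 − 3223) = 2370.65/2789 = 0.85
a = 3197.55 − 0.85(3223) = 458
Equilibrium: Y = 458 + 0.85Y + 188.95
0.15Y = 646.95, so Y = 646.95/0.15 = 4313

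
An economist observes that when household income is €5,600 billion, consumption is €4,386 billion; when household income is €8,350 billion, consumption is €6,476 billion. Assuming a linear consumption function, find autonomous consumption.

MPC = ΔC/ΔY = (6476 − 4386)/(8350 − 5600) = 2090/2750 = 0.76
a = C − MPC·Y = 4386 − 0.76(5600) = 4386 − 4256 = 130

a = 130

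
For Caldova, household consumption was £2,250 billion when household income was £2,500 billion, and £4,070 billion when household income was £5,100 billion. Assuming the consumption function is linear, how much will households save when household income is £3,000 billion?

MPC = (4070 − 2250)/(5100 − 2500) = 1820/2600 = 0.7
a = 2250 − 0.7(2500) = 2250 − 1750 = 500
C = 500 + 0.7(3000) = 2600
S = 3000 − 2600 = 400

S = 400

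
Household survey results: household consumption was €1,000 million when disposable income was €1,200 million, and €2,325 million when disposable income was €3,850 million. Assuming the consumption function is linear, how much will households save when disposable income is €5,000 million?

S = 2100

MPC = (2325 − 1000)/(3850 − 1200) = 1325/2650 = 0.5
a = 1000 − 0.5(1200) = 1000 − 600 = 400
C = 400 + 0.5(5000) = 2900
S = 5000 − 2900 = 2100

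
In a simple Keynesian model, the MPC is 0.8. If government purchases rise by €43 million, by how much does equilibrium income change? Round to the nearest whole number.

ΔY ≈ 215

The multiplier is 1/(1 − MPC) = 1/0.2.
ΔY = 43/0.2 = 215.00 ≈ 215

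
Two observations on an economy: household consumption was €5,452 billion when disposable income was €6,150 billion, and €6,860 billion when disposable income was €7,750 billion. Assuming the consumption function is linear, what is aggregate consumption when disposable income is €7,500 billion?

MPC = (6860 − 5452)/(7750 − 6150) = 1408/1600 = 0.88
a = 5452 − 0.88(6150) = 5452 − 5412 = 40
C = 40 + 0.88(7500) = 40 + 6600 = 6640

C = 6640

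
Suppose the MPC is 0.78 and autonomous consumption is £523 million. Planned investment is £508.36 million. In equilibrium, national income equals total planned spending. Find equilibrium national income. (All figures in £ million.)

Y = C + I = 523 + 0.78Y + 508.36
Y − 0.78Y = 1031.36
0.22Y = 1031.36, so Y = 1031.36/0.22 = 4688

Y = 4688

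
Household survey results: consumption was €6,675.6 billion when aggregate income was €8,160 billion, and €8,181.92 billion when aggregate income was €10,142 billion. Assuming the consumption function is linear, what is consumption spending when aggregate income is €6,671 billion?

C = 5543.96

MPC = (8181.92 − 6675.6)/(10142 − 8160) = 1506.32/1982 = 0.76
a = 6675.6 − 0.76(8160) = 6675.6 − 6201.6 = 474
C = 474 + 0.76(6671) = 474 + 5069.96 = 5543.96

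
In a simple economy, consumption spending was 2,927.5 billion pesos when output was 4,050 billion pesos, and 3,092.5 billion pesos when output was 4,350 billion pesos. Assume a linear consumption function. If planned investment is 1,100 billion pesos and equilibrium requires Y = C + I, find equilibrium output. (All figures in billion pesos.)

MPC = (3092.5 − 2927.5)/(4350 − 4050) = 165/300 = 0.55
a = 2927.5 − 0.55(4050) = 700
Equilibrium: Y = 700 + 0.55Y + 1100
0.45Y = 1800, so Y = 1800/0.45 = 4000

Y = 4000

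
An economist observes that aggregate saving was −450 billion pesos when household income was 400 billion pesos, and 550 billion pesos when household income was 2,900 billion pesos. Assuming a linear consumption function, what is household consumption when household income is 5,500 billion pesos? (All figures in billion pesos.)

C = 3910

MPS = ΔS/ΔY = (550 − (-450))/(2900 − 400) = 1000/2500 = 0.4
MPC = 1 − MPS = 0.6
Autonomous saving = -450 − 0.4(400) = -610, so a = 610
C = 610 + 0.6(5500) = 610 + 3300 = 3910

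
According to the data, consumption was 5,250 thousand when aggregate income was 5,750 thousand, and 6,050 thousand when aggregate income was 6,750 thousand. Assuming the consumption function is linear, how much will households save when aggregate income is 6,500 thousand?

S = 650

MPC = (6050 − 5250)/(6750 − 5750) = 800/1000 = 0.8
a = 5250 − 0.8(5750) = 5250 − 4600 = 650
C = 650 + 0.8(6500) = 5850
S = 6500 − 5850 = 650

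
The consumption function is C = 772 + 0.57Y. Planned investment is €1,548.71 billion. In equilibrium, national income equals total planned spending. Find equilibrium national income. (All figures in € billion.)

Y = 5397

Y = C + I = 772 + 0.57Y + 1548.71
Y − 0.57Y = 2320.71
0.43Y = 2320.71, so Y = 2320.71/0.43 = 5397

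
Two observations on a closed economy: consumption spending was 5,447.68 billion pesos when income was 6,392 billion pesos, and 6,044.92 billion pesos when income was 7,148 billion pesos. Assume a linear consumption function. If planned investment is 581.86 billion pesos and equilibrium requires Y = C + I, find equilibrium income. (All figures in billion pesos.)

Y = 4666

MPC = (6044.92 − 5447.68)/(7148 − 6392) = 597.24/756 = 0.79
a = 5447.68 − 0.79(6392) = 398
Equilibrium: Y = 398 + 0.79Y + 581.86
0.21Y = 979.86, so Y = 979.86/0.21 = 4666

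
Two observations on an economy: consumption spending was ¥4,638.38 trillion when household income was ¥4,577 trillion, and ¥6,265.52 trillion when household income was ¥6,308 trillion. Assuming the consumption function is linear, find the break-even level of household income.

MPC = (6265.52 − 4638.38)/(6308 − 4577) = 1627.14/1731 = 0.94
a = 4638.38 − 0.94(4577) = 4638.38 − 4302.38 = 336
Break-even: Y = a/(1−MPC) = 336/0.06 = 5600

Y = 5600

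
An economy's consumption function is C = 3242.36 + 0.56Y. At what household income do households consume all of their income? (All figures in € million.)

At break-even, C = Y: 3242.36 + 0.56Y = Y
0.44Y = 3242.36, so Y = 3242.36/0.44 = 7369

Y = 7369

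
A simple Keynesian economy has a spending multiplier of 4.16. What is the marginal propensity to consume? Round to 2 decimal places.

MPC = 0.76

k = 1/(1 − MPC), so 1 − MPC = 1/k = 1/4.16 = 0.2404
MPC = 1 − 0.2404 = 0.76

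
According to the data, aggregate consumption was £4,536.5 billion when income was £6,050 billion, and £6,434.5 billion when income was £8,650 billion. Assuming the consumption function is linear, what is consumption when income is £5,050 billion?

C = 3806.5

MPC = (6434.5 − 4536.5)/(8650 − 6050) = 1898/2600 = 0.73
a = 4536.5 − 0.73(6050) = 4536.5 − 4416.5 = 120
C = 120 + 0.73(5050) = 120 + 3686.5 = 3806.5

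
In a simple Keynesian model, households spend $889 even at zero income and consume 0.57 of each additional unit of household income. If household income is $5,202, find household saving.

S = 1347.86

C = 889 + 0.57(5202) = 889 + 2965.14 = 3854.14
S = Y − C = 5202 − 3854.14 = 1347.86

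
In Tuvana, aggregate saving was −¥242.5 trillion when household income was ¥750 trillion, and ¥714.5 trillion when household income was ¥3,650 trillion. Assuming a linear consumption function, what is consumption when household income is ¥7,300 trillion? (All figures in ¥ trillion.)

MPS = ΔS/ΔY = (714.5 − (-242.5))/(3650 − 750) = 957/2900 = 0.33
MPC = 1 − MPS = 0.67
Autonomous saving = -242.5 − 0.33(750) = -490, so a = 490
C = 490 + 0.67(7300) = 490 + 4891 = 5381

C = 5381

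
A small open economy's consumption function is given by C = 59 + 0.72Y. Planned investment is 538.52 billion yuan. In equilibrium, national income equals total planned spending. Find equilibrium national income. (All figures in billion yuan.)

Y = C + I = 59 + 0.72Y + 538.52
Y − 0.72Y = 597.52
0.28Y = 597.52, so Y = 597.52/0.28 = 2134

Y = 2134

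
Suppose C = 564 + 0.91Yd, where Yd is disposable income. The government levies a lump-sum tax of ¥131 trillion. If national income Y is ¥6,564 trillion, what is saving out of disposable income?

Yd = Y − T = 6564 − 131 = 6433
C = 564 + 0.91(6433) = 564 + 5854.03 = 6418.03
S = Yd − C = 6433 − 6418.03 = 14.97

S = 14.97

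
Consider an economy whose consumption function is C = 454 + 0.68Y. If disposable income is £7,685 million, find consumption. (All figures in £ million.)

C = 5679.8

C = 454 + 0.68(7685) = 454 + 5225.8 = 5679.8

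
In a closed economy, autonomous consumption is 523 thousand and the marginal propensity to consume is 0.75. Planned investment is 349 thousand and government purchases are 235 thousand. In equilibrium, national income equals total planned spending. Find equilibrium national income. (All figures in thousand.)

Y = 4428

Y = C + I + G = 523 + 0.75Y + 349 + 235
Y − 0.75Y = 1107
0.25Y = 1107, so Y = 1107/0.25 = 4428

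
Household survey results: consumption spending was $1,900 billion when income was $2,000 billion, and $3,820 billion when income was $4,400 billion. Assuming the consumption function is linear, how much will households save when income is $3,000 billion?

MPC = (3820 − 1900)/(4400 − 2000) = 1920/2400 = 0.8
a = 1900 − 0.8(2000) = 1900 − 1600 = 300
C = 300 + 0.8(3000) = 2700
S = 3000 − 2700 = 300

S = 300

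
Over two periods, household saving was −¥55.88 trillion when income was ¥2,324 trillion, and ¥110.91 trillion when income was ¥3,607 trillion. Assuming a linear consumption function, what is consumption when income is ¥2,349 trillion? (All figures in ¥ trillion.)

C = 2401.63

MPS = ΔS/ΔY = (110.91 − (-55.88))/(3607 − 2324) = 166.79/1283 = 0.13
MPC = 1 − MPS = 0.87
Autonomous saving = -55.88 − 0.13(2324) = -358, so a = 358
C = 358 + 0.87(2349) = 358 + 2043.63 = 2401.63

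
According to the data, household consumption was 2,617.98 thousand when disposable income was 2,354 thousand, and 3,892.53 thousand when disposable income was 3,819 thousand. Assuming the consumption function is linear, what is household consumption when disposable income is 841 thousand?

C = 1301.67

MPC = (3892.53 − 2617.98)/(3819 − 2354) = 1274.55/1465 = 0.87
a = 2617.98 − 0.87(2354) = 2617.98 − 2047.98 = 570
C = 570 + 0.87(841) = 570 + 731.67 = 1301.67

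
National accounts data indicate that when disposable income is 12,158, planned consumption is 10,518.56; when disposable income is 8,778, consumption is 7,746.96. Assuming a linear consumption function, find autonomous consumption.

MPC = ΔC/ΔY = (10518.56 − 7746.96)/(12158 − 8778) = 2771.6/3380 = 0.82
a = C − MPC·Y = 7746.96 − 0.82(8778) = 7746.96 − 7197.96 = 549

a = 549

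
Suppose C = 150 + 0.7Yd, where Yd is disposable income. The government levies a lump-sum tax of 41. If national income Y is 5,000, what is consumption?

C = 3621.3

Yd = Y − T = 5000 − 41 = 4959
C = 150 + 0.7(4959) = 150 + 3471.3 = 3621.3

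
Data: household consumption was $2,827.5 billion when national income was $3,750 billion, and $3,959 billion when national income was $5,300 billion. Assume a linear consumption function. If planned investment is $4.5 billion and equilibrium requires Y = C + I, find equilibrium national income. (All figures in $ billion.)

Y = 350

MPC = (3959 − 2827.5)/(5300 − 3750) = 1131.5/1550 = 0.73
a = 2827.5 − 0.73(3750) = 90
Equilibrium: Y = 90 + 0.73Y + 4.5
0.27Y = 94.5, so Y = 94.5/0.27 = 350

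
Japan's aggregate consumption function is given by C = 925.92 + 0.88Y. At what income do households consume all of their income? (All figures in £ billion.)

At break-even, C = Y: 925.92 + 0.88Y = Y
0.12Y = 925.92, so Y = 925.92/0.12 = 7716

Y = 7716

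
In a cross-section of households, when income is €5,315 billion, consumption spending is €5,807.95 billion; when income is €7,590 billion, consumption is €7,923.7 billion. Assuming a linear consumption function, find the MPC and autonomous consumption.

MPC = 0.93; a = 865

MPC = ΔC/ΔY = (7923.7 − 5807.95)/(7590 − 5315) = 2115.75/2275 = 0.93
a = C − MPC·Y = 5807.95 − 0.93(5315) = 5807.95 − 4942.95 = 865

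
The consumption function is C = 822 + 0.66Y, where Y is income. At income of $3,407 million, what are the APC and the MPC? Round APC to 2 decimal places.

APC = 0.90; MPC = 0.66

MPC = 0.66 (the slope of the consumption function)
C = 822 + 0.66(3407) = 3070.62, so APC = 3070.62/3407 = 0.90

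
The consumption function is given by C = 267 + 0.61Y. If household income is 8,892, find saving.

C = 267 + 0.61(8892) = 267 + 5424.12 = 5691.12
S = Y − C = 8892 − 5691.12 = 3200.88

S = 3200.88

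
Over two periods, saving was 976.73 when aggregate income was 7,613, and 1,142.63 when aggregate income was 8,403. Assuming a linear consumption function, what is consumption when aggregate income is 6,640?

MPS = ΔS/ΔY = (1142.63 − 976.73)/(8403 − 7613) = 165.9/790 = 0.21
MPC = 1 − MPS = 0.79
Autonomous saving = 976.73 − 0.21(7613) = -622, so a = 622
C = 622 + 0.79(6640) = 622 + 5245.6 = 5867.6

C = 5867.6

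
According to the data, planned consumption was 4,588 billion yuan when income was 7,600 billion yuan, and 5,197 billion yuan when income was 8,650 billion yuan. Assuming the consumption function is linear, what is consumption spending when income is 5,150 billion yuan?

C = 3167

MPC = (5197 − 4588)/(8650 − 7600) = 609/1050 = 0.58
a = 4588 − 0.58(7600) = 4588 − 4408 = 180
C = 180 + 0.58(5150) = 180 + 2987 = 3167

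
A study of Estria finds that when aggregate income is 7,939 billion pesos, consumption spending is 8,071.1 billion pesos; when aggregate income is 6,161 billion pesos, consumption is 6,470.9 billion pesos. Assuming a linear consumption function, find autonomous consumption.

a = 926

MPC = ΔC/ΔY = (8071.1 − 6470.9)/(7939 − 6161) = 1600.2/1778 = 0.9
a = C − MPC·Y = 6470.9 − 0.9(6161) = 6470.9 − 5544.9 = 926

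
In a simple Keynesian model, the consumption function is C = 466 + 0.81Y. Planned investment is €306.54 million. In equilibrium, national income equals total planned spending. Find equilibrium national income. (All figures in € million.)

Y = 4066

Y = C + I = 466 + 0.81Y + 306.54
Y − 0.81Y = 772.54
0.19Y = 772.54, so Y = 772.54/0.19 = 4066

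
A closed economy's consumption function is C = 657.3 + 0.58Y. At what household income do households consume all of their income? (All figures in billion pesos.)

Y = 1565

At break-even, C = Y: 657.3 + 0.58Y = Y
0.42Y = 657.3, so Y = 657.3/0.42 = 1565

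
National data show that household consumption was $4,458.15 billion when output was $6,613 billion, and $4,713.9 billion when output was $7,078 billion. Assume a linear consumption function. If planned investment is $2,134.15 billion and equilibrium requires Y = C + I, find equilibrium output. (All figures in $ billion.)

Y = 6567

MPC = (4713.9 − 4458.15)/(7078 − 6613) = 255.75/465 = 0.55
a = 4458.15 − 0.55(6613) = 821
Equilibrium: Y = 821 + 0.55Y + 2134.15
0.45Y = 2955.15, so Y = 2955.15/0.45 = 6567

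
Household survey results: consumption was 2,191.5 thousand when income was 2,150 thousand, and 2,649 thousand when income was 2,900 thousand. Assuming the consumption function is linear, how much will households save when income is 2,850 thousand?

S = 231.5

MPC = (2649 − 2191.5)/(2900 − 2150) = 457.5/750 = 0.61
a = 2191.5 − 0.61(2150) = 2191.5 − 1311.5 = 880
C = 880 + 0.61(2850) = 2618.5
S = 2850 − 2618.5 = 231.5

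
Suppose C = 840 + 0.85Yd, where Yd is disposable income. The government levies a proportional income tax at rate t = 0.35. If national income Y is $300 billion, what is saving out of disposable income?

S = -810.75

Yd = (1 − 0.35)(300) = 0.65(300) = 195
C = 840 + 0.85(195) = 840 + 165.75 = 1005.75
S = Yd − C = 195 − 1005.75 = -810.75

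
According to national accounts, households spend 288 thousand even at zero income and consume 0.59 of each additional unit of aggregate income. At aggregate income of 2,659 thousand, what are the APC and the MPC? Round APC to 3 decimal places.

APC = 0.698; MPC = 0.59

MPC = 0.59 (the slope of the consumption function)
C = 288 + 0.59(2659) = 1856.81, so APC = 1856.81/2659 = 0.698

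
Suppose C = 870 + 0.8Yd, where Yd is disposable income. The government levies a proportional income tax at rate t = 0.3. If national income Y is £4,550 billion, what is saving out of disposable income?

Yd = (1 − 0.3)(4550) = 0.7(4550) = 3185
C = 870 + 0.8(3185) = 870 + 2548 = 3418
S = Yd − C = 3185 − 3418 = -233

S = -233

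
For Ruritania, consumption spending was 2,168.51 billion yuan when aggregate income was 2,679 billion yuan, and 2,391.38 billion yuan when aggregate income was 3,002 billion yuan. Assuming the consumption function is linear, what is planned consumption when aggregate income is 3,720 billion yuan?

C = 2886.8

MPC = (2391.38 − 2168.51)/(3002 − 2679) = 222.87/323 = 0.69
a = 2168.51 − 0.69(2679) = 2168.51 − 1848.51 = 320
C = 320 + 0.69(3720) = 320 + 2566.8 = 2886.8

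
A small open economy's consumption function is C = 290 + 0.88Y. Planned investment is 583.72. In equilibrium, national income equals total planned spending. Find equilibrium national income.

Y = 7281

Y = C + I = 290 + 0.88Y + 583.72
Y − 0.88Y = 873.72
0.12Y = 873.72, so Y = 873.72/0.12 = 7281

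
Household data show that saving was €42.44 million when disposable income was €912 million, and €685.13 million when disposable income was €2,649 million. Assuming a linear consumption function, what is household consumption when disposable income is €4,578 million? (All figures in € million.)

MPS = ΔS/ΔY = (685.13 − 42.44)/(2649 − 912) = 642.69/1737 = 0.37
MPC = 1 − MPS = 0.63
Autonomous saving = 42.44 − 0.37(912) = -295, so a = 295
C = 295 + 0.63(4578) = 295 + 2884.14 = 3179.14

C = 3179.14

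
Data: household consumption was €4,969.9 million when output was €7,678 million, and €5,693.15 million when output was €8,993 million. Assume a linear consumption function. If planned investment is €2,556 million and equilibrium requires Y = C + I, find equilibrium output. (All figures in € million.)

Y = 7340

MPC = (5693.15 − 4969.9)/(8993 − 7678) = 723.25/1315 = 0.55
a = 4969.9 − 0.55(7678) = 747
Equilibrium: Y = 747 + 0.55Y + 2556
0.45Y = 3303, so Y = 3303/0.45 = 7340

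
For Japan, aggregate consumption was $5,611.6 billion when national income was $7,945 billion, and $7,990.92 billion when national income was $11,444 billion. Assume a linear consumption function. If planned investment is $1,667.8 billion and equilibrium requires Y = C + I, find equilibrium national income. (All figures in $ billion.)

Y = 5865

MPC = (7990.92 − 5611.6)/(11444 − 7945) = 2379.32/3499 = 0.68
a = 5611.6 − 0.68(7945) = 209
Equilibrium: Y = 209 + 0.68Y + 1667.8
0.32Y = 1876.8, so Y = 1876.8/0.32 = 5865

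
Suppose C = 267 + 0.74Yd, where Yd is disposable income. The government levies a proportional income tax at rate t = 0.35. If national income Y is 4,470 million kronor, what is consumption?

Yd = (1 − 0.35)(4470) = 0.65(4470) = 2905.5
C = 267 + 0.74(2905.5) = 267 + 2150.07 = 2417.07

C = 2417.07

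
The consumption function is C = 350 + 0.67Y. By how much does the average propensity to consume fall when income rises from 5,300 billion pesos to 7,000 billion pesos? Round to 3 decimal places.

ΔAPC = 0.016

At Y = 5300: C = 350 + 0.67(5300) = 3901, APC = 3901/5300 = 0.7360
At Y = 7000: C = 5040, APC = 5040/7000 = 0.7200
Fall in APC = 0.7360 − 0.7200 = 0.016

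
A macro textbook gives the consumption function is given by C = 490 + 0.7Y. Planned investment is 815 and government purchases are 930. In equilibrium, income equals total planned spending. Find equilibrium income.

Y = 7450

Y = C + I + G = 490 + 0.7Y + 815 + 930
Y − 0.7Y = 2235
0.3Y = 2235, so Y = 2235/0.3 = 7450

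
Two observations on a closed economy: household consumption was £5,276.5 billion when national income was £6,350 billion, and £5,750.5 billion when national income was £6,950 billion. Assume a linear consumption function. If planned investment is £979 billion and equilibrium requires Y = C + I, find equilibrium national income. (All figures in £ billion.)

Y = 5900

MPC = (5750.5 − 5276.5)/(6950 − 6350) = 474/600 = 0.79
a = 5276.5 − 0.79(6350) = 260
Equilibrium: Y = 260 + 0.79Y + 979
0.21Y = 1239, so Y = 1239/0.21 = 5900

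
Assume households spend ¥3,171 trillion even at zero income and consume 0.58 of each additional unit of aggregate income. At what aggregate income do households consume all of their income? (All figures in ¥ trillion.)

Y = 7550

At break-even, C = Y: 3171 + 0.58Y = Y
0.42Y = 3171, so Y = 3171/0.42 = 7550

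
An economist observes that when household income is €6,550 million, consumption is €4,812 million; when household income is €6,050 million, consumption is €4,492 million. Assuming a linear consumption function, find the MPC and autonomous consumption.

MPC = ΔC/ΔY = (4812 − 4492)/(6550 − 6050) = 320/500 = 0.64
a = C − MPC·Y = 4492 − 0.64(6050) = 4492 − 3872 = 620

MPC = 0.64; a = 620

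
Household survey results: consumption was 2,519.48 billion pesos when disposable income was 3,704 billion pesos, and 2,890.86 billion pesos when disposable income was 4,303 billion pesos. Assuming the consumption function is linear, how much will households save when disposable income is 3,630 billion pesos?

MPC = (2890.86 − 2519.48)/(4303 − 3704) = 371.38/599 = 0.62
a = 2519.48 − 0.62(3704) = 2519.48 − 2296.48 = 223
C = 223 + 0.62(3630) = 2473.6
S = 3630 − 2473.6 = 1156.4

S = 1156.4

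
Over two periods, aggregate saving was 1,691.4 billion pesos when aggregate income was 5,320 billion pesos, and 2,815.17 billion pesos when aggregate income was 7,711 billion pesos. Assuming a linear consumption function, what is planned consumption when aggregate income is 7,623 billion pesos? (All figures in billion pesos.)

MPS = ΔS/ΔY = (2815.17 − 1691.4)/(7711 − 5320) = 1123.77/2391 = 0.47
MPC = 1 − MPS = 0.53
Autonomous saving = 1691.4 − 0.47(5320) = -809, so a = 809
C = 809 + 0.53(7623) = 809 + 4040.19 = 4849.19

C = 4849.19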